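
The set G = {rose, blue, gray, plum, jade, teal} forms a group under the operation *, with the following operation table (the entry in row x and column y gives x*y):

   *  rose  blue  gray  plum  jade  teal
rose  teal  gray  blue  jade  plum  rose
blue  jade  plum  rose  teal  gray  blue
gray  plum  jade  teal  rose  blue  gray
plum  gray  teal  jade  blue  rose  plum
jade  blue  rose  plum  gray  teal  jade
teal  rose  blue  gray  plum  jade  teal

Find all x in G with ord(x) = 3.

{blue, plum}

Identity is teal. Compute the order of each non-identity element by repeated multiplication:
  rose: rose → teal  (order 2)
  blue: blue → plum → teal  (order 3)
  gray: gray → teal  (order 2)
  plum: plum → blue → teal  (order 3)
  jade: jade → teal  (order 2)
Elements of order 3: {blue, plum}.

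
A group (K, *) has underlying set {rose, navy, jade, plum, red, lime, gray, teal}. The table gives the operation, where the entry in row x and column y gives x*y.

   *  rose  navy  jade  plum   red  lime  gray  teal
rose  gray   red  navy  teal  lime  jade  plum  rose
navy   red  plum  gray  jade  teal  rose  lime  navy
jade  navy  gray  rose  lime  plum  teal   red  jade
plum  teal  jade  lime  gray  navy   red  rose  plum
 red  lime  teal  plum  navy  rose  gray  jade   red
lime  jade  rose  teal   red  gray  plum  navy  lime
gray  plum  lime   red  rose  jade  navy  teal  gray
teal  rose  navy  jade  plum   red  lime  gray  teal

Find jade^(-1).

First locate the identity: row teal matches the header, so teal is the identity.
Scan row jade for teal: jade*lime = teal. Hence jade^(-1) = lime.

lime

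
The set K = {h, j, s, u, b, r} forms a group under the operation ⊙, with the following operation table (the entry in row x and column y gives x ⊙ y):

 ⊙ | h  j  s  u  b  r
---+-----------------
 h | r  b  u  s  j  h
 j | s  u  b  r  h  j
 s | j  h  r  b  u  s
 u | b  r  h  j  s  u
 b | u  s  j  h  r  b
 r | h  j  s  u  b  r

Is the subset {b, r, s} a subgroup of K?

b ⊙ s = j, which is not in {b, r, s}.
The subset is not closed under ⊙, so it is not a subgroup.

No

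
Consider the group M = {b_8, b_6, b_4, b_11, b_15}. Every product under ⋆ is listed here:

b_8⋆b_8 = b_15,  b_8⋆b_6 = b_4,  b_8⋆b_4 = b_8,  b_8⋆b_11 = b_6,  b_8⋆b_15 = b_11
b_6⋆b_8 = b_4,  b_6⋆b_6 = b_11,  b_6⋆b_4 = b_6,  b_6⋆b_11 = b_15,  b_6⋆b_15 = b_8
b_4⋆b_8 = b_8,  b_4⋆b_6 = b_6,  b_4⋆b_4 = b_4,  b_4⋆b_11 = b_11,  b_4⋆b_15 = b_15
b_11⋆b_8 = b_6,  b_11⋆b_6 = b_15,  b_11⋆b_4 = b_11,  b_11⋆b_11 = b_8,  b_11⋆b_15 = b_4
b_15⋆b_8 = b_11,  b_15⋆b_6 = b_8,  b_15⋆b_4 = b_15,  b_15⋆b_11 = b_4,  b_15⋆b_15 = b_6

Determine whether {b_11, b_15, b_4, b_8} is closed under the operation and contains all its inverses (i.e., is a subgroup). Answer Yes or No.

No

b_11 ⋆ b_8 = b_6, which is not in {b_11, b_15, b_4, b_8}.
The subset is not closed under ⋆, so it is not a subgroup.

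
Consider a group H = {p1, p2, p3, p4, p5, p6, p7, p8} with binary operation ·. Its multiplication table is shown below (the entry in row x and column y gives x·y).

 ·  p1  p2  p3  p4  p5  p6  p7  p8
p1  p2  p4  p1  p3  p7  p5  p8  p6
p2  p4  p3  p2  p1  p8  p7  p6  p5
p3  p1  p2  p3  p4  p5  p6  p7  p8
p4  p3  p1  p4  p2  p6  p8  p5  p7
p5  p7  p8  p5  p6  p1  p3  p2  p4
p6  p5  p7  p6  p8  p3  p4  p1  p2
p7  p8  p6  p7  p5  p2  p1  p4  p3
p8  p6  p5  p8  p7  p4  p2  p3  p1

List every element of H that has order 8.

{p5, p6, p7, p8}

Identity is p3. Compute the order of each non-identity element by repeated multiplication:
  p1: p1 → p2 → p4 → p3  (order 4)
  p2: p2 → p3  (order 2)
  p4: p4 → p2 → p1 → p3  (order 4)
  p5: p5 → p1 → p7 → p2 → p8 → p4 → p6 → p3  (order 8)
  p6: p6 → p4 → p8 → p2 → p7 → p1 → p5 → p3  (order 8)
  p7: p7 → p4 → p5 → p2 → p6 → p1 → p8 → p3  (order 8)
  p8: p8 → p1 → p6 → p2 → p5 → p4 → p7 → p3  (order 8)
Elements of order 8: {p5, p6, p7, p8}.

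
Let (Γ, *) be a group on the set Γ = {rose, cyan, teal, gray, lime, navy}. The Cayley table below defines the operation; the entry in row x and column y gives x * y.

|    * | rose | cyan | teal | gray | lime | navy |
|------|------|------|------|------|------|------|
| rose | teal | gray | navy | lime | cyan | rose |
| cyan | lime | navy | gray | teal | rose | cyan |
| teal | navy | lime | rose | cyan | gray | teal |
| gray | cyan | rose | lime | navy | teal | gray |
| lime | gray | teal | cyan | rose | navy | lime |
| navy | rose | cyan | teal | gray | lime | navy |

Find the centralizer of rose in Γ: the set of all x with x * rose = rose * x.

{navy, rose, teal}

Compare row rose with column rose entry by entry.
teal * rose = navy = rose * teal, so teal commutes with rose.
cyan * rose = lime but rose * cyan = gray, so cyan does not.
Collecting the elements that commute with rose: C(rose) = {navy, rose, teal}.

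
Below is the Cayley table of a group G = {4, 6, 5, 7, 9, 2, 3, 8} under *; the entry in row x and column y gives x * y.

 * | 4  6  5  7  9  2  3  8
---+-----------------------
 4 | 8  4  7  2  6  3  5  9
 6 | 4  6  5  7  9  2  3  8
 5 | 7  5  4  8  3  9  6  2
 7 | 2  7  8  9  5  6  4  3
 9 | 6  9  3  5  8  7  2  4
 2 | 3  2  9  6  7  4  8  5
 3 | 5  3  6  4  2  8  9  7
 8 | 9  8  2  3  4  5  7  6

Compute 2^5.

2^1 = 2
2^2 = 2 * 2 = 4
2^3 = 4 * 2 = 3
2^4 = 3 * 2 = 8
2^5 = 8 * 2 = 5
(Structurally, G here is isomorphic to the cyclic group Z_8.)

5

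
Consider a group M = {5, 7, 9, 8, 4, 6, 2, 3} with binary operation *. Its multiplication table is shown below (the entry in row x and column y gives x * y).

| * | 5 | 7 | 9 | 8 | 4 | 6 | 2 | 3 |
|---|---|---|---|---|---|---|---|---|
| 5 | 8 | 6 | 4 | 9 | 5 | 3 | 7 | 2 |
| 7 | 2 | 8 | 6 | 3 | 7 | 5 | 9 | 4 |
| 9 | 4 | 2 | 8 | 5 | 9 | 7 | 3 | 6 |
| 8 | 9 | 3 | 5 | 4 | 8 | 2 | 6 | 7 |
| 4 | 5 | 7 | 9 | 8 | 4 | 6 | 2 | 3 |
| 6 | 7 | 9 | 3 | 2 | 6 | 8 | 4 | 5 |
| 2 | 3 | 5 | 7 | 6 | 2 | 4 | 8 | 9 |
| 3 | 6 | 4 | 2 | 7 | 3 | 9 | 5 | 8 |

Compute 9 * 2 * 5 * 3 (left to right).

5

9 * 2 = 3
3 * 5 = 6
6 * 3 = 5
(Structurally, M here is isomorphic to the quaternion group Q_8.)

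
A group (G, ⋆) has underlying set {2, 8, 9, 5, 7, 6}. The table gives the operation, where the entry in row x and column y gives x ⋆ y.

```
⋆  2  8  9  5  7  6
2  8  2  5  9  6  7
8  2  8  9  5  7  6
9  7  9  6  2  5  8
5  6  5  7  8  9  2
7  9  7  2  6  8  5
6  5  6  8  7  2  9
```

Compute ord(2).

2

The identity element is 8 (its row matches the header).
2^1 = 2
2^2 = 2 ⋆ 2 = 8
The first power of 2 equal to the identity is 2^2, so ord(2) = 2.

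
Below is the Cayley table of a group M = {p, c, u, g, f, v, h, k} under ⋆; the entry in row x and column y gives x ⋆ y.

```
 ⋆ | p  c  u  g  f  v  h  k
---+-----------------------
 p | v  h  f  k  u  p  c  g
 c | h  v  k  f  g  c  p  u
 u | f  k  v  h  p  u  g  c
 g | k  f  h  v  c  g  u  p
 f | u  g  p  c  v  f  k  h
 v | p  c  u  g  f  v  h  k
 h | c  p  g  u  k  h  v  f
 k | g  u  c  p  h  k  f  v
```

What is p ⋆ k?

g

Read row p, column k: p ⋆ k = g.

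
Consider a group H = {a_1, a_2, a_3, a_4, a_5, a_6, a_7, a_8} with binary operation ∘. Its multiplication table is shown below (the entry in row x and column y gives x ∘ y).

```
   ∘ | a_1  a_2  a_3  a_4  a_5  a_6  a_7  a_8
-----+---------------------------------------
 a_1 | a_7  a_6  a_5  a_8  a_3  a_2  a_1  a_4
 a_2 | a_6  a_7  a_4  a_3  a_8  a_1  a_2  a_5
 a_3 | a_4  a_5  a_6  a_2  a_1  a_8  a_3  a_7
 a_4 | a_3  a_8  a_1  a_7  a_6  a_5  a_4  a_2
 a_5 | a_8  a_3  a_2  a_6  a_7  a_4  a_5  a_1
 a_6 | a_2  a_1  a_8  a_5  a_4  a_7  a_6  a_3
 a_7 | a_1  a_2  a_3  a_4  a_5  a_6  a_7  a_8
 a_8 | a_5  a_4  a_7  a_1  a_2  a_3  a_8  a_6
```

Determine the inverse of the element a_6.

a_6

First locate the identity: row a_7 matches the header, so a_7 is the identity.
Scan row a_6 for a_7: a_6 ∘ a_6 = a_7. Hence a_6^(-1) = a_6.
(Structurally, H here is isomorphic to the dihedral group D_4.)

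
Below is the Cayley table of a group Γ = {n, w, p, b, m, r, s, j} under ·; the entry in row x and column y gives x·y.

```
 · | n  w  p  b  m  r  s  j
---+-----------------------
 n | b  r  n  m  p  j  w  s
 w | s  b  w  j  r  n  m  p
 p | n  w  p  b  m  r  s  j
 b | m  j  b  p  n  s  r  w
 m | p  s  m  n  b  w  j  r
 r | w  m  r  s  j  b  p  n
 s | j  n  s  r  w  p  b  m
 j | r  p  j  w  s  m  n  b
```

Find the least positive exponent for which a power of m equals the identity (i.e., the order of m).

The identity element is p (its row matches the header).
m^1 = m
m^2 = m·m = b
m^3 = b·m = n
m^4 = n·m = p
The first power of m equal to the identity is m^4, so ord(m) = 4.
(Structurally, Γ here is isomorphic to the quaternion group Q_8.)

4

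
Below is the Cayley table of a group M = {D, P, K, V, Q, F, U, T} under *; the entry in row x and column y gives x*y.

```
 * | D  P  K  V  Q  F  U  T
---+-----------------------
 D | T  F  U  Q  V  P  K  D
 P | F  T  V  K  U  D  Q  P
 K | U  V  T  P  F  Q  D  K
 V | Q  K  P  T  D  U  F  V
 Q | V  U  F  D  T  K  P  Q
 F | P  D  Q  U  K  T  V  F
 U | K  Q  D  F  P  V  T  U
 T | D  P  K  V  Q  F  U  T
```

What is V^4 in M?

T

V^1 = V
V^2 = V*V = T
V^3 = T*V = V
V^4 = V*V = T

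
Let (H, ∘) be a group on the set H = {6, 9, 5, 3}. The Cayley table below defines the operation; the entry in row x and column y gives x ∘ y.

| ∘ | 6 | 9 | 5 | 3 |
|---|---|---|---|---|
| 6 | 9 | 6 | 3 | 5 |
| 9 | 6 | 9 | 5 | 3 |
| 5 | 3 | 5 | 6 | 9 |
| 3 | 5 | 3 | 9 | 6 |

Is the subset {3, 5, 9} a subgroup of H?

3 ∘ 3 = 6, which is not in {3, 5, 9}.
The subset is not closed under ∘, so it is not a subgroup.

No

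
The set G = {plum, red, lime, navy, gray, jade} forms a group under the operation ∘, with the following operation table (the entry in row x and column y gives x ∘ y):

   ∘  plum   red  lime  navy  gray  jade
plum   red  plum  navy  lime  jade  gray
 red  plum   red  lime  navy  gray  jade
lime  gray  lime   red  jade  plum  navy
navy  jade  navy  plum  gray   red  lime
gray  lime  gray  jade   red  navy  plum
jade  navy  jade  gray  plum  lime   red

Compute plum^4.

red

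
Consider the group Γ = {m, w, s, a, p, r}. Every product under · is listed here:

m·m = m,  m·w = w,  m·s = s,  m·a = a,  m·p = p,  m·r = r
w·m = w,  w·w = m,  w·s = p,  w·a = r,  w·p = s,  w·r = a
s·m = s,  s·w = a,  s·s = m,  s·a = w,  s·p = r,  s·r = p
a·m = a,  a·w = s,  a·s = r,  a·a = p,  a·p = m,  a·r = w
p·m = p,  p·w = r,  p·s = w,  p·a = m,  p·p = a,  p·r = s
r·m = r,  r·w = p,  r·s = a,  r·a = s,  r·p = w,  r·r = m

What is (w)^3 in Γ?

w

w^1 = w
w^2 = w·w = m
w^3 = m·w = w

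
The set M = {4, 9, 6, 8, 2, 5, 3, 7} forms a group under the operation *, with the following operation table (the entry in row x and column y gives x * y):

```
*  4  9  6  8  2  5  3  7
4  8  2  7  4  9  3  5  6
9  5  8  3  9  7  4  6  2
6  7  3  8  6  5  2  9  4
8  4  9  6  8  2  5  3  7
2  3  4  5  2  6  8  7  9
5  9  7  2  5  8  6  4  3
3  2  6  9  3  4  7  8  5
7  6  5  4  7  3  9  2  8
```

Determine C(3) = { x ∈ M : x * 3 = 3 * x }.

Compare row 3 with column 3 entry by entry.
6 * 3 = 9 = 3 * 6, so 6 commutes with 3.
5 * 3 = 4 but 3 * 5 = 7, so 5 does not.
Collecting the elements that commute with 3: C(3) = {3, 6, 8, 9}.

{3, 6, 8, 9}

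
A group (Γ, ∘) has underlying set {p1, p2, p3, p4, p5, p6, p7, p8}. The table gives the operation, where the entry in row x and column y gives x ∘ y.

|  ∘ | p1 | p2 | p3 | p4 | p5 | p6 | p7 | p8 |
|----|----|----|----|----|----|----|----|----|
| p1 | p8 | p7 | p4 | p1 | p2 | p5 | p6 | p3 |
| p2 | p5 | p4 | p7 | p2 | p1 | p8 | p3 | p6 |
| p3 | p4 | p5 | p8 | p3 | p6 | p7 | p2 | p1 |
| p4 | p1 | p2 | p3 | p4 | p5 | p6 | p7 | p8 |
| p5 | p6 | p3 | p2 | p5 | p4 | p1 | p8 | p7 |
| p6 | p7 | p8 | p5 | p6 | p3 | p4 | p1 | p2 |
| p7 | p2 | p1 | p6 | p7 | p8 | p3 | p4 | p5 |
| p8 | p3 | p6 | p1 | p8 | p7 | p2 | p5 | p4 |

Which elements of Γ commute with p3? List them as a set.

Compare row p3 with column p3 entry by entry.
p1 ∘ p3 = p4 = p3 ∘ p1, so p1 commutes with p3.
p7 ∘ p3 = p6 but p3 ∘ p7 = p2, so p7 does not.
Collecting the elements that commute with p3: C(p3) = {p1, p3, p4, p8}.
(Structurally, Γ here is isomorphic to the dihedral group D_4.)

{p1, p3, p4, p8}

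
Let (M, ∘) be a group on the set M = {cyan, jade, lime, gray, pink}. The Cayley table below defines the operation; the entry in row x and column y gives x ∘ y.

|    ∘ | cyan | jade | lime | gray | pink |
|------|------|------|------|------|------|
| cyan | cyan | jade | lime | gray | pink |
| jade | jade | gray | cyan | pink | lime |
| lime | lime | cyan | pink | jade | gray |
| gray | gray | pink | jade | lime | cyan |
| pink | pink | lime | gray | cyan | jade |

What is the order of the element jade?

The identity element is cyan (its row matches the header).
jade^1 = jade
jade^2 = jade ∘ jade = gray
jade^3 = gray ∘ jade = pink
jade^4 = pink ∘ jade = lime
jade^5 = lime ∘ jade = cyan
The first power of jade equal to the identity is jade^5, so ord(jade) = 5.

5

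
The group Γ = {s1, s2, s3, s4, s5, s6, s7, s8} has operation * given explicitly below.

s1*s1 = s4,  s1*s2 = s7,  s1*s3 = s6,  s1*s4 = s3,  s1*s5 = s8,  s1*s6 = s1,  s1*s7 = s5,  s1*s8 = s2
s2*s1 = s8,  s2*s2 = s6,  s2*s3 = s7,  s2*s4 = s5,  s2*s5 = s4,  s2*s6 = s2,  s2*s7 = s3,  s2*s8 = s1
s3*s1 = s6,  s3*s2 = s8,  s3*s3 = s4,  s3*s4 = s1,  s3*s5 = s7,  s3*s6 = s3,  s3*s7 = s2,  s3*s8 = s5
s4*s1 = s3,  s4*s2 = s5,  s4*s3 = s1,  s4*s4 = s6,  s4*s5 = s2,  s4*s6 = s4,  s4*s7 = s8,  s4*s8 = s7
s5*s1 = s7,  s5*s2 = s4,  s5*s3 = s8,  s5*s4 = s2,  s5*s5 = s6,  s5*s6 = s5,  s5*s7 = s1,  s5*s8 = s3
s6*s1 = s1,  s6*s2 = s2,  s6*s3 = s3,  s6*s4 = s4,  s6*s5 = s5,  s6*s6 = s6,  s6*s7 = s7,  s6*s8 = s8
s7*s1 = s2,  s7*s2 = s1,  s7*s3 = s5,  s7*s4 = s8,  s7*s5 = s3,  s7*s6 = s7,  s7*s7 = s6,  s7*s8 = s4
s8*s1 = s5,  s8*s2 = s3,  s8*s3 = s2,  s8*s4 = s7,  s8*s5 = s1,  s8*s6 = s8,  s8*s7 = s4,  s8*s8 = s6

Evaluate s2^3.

s2^1 = s2
s2^2 = s2*s2 = s6
s2^3 = s6*s2 = s2
(Structurally, Γ here is isomorphic to the dihedral group D_4.)

s2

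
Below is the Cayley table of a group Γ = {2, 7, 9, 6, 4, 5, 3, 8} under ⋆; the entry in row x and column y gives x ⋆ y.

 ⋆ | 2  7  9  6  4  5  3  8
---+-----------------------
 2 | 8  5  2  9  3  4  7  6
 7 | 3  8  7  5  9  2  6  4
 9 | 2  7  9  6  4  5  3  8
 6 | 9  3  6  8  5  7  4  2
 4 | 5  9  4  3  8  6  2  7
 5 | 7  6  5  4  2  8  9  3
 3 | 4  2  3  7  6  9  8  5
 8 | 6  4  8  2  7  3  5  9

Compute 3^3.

5

3^1 = 3
3^2 = 3 ⋆ 3 = 8
3^3 = 8 ⋆ 3 = 5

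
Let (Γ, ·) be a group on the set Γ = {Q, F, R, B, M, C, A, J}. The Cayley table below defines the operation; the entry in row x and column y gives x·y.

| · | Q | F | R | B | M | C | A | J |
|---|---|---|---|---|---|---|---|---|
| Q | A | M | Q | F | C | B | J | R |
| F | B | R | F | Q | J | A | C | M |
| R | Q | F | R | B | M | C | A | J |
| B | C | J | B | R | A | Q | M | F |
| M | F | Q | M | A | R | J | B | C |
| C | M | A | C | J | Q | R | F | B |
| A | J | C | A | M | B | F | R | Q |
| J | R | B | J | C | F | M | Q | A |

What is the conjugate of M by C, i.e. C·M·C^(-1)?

B

The identity is R. In row C, the entry R sits in column C, so C^(-1) = C.
C·M = Q
Q·C = B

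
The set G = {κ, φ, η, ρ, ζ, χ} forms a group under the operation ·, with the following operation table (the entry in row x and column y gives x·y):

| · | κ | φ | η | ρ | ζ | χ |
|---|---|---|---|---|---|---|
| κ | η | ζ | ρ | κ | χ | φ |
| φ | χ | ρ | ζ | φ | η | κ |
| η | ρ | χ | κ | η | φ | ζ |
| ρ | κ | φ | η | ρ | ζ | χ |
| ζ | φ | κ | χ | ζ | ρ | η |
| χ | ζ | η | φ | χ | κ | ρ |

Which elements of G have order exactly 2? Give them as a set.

Identity is ρ. Compute the order of each non-identity element by repeated multiplication:
  κ: κ → η → ρ  (order 3)
  φ: φ → ρ  (order 2)
  η: η → κ → ρ  (order 3)
  ζ: ζ → ρ  (order 2)
  χ: χ → ρ  (order 2)
Elements of order 2: {ζ, φ, χ}.

{ζ, φ, χ}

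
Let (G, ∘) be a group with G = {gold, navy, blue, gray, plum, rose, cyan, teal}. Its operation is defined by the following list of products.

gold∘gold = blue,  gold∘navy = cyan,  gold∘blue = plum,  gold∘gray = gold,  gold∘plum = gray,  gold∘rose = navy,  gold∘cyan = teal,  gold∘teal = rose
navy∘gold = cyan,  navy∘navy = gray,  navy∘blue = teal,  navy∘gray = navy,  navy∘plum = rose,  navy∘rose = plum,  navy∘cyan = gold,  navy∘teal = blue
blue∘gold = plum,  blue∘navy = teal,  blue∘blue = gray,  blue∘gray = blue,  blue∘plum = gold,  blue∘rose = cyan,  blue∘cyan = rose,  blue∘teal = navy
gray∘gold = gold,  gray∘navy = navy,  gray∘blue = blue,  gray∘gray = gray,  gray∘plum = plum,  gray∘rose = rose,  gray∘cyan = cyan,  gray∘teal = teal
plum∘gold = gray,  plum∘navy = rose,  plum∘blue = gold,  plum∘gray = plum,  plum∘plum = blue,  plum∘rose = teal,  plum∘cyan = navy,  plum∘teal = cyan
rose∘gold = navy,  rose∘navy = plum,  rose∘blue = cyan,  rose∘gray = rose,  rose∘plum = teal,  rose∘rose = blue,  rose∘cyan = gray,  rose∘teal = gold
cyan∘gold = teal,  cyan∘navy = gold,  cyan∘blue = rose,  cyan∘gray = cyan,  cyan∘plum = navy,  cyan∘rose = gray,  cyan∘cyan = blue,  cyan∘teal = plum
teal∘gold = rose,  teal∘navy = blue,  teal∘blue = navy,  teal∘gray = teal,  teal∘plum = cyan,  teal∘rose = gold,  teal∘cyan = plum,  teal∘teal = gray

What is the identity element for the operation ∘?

The identity e satisfies e ∘ x = x for all x, so its row in the table reproduces the column headers.
Row gray reads: gold, navy, blue, gray, plum, rose, cyan, teal — exactly the header order. So gray is the identity.

gray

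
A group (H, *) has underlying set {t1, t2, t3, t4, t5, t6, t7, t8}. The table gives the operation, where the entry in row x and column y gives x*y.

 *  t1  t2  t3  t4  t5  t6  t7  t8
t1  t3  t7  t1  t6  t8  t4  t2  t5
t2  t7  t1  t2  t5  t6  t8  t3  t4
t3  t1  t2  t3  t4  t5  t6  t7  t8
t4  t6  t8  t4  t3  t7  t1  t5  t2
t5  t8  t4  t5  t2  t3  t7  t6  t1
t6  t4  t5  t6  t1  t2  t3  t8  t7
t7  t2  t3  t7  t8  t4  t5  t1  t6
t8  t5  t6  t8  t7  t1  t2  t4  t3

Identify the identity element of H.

The identity e satisfies e*x = x for all x, so its row in the table reproduces the column headers.
Row t3 reads: t1, t2, t3, t4, t5, t6, t7, t8 — exactly the header order. So t3 is the identity.

t3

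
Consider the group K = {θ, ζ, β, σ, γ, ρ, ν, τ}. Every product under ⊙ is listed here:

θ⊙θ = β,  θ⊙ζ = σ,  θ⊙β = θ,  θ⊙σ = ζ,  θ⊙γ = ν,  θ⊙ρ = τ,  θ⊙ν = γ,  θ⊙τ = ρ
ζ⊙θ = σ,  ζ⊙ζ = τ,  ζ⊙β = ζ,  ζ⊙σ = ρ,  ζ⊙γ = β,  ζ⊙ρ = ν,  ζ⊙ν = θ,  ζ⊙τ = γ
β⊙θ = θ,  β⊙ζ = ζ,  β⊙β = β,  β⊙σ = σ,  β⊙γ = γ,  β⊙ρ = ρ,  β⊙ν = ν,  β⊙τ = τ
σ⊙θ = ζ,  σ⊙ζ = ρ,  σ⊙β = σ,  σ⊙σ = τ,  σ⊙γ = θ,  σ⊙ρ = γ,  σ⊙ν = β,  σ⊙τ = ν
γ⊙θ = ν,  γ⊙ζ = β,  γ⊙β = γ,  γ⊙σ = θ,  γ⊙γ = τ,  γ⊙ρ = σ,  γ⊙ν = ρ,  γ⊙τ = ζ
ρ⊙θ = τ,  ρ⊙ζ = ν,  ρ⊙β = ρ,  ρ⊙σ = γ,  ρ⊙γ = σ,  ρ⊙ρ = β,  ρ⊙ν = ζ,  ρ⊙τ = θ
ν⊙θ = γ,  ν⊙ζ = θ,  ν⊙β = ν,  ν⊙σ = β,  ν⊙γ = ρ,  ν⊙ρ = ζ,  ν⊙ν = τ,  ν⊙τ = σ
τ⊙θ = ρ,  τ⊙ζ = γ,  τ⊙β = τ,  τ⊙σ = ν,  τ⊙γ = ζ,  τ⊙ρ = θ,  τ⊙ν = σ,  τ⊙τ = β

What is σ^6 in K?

σ^1 = σ
σ^2 = σ ⊙ σ = τ
σ^3 = τ ⊙ σ = ν
σ^4 = ν ⊙ σ = β
σ^5 = β ⊙ σ = σ
σ^6 = σ ⊙ σ = τ
(Structurally, K here is isomorphic to Z_2 x Z_4.)

τ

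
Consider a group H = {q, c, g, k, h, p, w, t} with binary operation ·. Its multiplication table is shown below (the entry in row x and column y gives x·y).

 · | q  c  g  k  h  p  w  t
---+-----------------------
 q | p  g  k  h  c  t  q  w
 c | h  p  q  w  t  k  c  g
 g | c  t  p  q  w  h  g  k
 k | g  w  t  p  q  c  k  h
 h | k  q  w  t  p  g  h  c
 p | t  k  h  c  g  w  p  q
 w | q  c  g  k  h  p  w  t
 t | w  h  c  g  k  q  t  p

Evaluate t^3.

q

t^1 = t
t^2 = t·t = p
t^3 = p·t = q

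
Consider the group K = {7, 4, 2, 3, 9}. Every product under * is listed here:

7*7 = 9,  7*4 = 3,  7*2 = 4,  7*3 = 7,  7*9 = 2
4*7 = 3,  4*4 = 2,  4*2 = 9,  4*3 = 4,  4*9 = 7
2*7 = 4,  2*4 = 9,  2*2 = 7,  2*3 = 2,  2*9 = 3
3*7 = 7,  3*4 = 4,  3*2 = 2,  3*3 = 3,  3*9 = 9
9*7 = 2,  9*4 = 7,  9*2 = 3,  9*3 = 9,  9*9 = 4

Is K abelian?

Yes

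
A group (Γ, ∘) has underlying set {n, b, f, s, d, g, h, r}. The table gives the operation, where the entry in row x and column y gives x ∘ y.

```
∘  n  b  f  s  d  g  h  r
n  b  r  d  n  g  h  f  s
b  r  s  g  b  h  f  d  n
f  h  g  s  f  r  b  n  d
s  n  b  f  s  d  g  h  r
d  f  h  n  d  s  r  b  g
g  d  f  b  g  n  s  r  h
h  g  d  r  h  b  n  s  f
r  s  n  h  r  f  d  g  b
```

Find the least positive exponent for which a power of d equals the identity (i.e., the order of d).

The identity element is s (its row matches the header).
d^1 = d
d^2 = d ∘ d = s
The first power of d equal to the identity is d^2, so ord(d) = 2.
(Structurally, Γ here is isomorphic to the dihedral group D_4.)

2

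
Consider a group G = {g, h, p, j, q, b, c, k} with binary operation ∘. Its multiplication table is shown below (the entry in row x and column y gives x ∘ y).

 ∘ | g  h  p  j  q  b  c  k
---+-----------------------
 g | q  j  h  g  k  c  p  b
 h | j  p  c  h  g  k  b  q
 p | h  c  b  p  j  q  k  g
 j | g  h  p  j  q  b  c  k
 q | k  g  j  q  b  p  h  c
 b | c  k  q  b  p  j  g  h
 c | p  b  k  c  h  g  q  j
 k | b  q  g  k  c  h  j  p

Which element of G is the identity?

j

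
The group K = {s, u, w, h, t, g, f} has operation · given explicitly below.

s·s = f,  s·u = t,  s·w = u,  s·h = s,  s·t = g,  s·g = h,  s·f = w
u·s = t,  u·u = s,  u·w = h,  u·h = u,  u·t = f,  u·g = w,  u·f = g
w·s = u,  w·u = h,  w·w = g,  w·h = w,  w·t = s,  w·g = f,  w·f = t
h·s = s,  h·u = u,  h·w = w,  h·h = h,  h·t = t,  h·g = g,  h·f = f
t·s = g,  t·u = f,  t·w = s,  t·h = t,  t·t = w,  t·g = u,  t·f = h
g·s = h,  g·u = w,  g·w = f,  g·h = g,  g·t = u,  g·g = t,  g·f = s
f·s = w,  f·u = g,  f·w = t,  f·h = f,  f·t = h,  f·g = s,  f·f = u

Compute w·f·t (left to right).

w·f = t
t·t = w

w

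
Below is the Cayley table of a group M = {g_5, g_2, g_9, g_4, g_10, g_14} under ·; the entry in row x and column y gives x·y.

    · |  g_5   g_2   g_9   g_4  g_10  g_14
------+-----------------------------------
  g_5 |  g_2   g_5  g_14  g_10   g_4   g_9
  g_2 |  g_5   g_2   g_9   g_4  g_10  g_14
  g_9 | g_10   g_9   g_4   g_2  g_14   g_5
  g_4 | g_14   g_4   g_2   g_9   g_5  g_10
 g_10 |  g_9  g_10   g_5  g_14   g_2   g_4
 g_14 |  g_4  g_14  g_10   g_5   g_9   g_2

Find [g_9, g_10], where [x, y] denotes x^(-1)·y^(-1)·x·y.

Identity is g_2; from the table g_9^(-1) = g_4 and g_10^(-1) = g_10.
g_4·g_10 = g_5
g_5·g_9 = g_14
g_14·g_10 = g_9

g_9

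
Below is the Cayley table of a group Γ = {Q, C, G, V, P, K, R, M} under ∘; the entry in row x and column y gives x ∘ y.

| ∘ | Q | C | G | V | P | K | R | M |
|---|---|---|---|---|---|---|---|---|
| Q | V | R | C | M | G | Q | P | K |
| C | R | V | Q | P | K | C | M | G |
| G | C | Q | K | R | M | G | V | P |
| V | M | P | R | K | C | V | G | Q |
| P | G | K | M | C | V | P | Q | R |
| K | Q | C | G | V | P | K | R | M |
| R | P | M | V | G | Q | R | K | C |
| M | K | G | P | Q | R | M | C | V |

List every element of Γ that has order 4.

{C, M, P, Q}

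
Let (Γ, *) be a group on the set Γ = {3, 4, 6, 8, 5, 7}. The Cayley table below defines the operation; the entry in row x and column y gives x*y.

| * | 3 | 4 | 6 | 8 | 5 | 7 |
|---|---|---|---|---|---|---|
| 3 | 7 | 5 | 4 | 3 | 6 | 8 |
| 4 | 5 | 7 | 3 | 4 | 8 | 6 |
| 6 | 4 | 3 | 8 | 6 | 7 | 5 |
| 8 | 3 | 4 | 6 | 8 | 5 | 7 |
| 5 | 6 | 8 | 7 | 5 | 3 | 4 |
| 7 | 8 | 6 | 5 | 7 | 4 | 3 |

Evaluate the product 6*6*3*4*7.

6*6 = 8
8*3 = 3
3*4 = 5
5*7 = 4
(Structurally, Γ here is isomorphic to the cyclic group Z_6.)

4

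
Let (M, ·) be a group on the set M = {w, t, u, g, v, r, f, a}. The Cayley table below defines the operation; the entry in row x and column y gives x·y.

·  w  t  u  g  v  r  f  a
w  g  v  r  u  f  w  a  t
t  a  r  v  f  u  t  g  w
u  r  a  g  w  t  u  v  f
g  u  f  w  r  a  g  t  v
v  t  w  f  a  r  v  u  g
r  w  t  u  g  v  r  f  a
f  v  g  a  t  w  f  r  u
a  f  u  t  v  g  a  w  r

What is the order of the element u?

4

The identity element is r (its row matches the header).
u^1 = u
u^2 = u·u = g
u^3 = g·u = w
u^4 = w·u = r
The first power of u equal to the identity is u^4, so ord(u) = 4.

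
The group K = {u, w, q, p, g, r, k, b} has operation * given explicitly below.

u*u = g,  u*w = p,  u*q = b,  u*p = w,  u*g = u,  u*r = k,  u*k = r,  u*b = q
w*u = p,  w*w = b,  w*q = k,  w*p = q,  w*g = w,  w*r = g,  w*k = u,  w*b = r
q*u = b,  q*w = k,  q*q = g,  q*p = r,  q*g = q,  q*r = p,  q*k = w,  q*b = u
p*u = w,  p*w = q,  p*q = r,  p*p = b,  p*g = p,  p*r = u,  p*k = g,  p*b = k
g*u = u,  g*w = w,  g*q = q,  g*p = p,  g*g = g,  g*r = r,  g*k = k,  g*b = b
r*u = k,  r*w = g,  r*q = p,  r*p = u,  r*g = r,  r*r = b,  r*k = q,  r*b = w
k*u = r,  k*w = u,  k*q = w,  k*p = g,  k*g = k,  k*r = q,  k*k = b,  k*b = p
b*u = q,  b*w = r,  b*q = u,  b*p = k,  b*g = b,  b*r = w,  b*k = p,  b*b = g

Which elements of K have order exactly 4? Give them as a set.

Identity is g. Compute the order of each non-identity element by repeated multiplication:
  u: u → g  (order 2)
  w: w → b → r → g  (order 4)
  q: q → g  (order 2)
  p: p → b → k → g  (order 4)
  r: r → b → w → g  (order 4)
  k: k → b → p → g  (order 4)
  b: b → g  (order 2)
Elements of order 4: {k, p, r, w}.
(Structurally, K here is isomorphic to Z_2 x Z_4.)

{k, p, r, w}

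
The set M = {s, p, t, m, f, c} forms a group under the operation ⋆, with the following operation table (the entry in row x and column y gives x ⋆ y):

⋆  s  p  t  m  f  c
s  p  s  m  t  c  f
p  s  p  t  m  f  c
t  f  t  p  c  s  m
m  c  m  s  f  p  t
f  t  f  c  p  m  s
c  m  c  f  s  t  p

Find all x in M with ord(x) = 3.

{f, m}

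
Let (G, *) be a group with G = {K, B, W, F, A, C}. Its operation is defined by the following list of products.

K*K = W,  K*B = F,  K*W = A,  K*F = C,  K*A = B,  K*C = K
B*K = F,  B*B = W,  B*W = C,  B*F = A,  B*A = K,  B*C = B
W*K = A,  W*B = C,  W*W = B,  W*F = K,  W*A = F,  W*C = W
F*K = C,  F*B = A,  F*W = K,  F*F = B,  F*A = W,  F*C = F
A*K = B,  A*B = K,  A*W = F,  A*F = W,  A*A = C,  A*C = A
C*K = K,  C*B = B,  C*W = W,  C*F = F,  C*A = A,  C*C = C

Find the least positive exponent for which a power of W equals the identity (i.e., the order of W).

The identity element is C (its row matches the header).
W^1 = W
W^2 = W * W = B
W^3 = B * W = C
The first power of W equal to the identity is W^3, so ord(W) = 3.

3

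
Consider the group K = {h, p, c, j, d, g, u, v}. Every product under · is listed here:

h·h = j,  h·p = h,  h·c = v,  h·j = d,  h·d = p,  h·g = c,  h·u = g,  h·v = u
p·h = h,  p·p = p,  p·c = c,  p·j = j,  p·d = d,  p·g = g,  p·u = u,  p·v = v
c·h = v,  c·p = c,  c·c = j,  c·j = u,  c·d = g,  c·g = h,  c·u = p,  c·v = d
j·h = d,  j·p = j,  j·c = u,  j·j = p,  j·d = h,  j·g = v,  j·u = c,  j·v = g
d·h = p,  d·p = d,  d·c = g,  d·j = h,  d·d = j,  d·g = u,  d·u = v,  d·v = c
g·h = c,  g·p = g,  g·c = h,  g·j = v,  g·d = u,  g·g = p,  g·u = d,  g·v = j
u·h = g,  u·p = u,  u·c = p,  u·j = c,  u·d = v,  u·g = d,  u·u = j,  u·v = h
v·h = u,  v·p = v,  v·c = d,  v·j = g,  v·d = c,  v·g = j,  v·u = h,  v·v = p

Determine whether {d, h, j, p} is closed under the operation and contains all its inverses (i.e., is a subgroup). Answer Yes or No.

{d, h, j, p} contains the identity p.
Checking products: every product of two elements of {d, h, j, p} (read from the table) lies in {d, h, j, p}, so the set is closed.
In a finite group, a nonempty closed subset is a subgroup. So {d, h, j, p} ≤ K.
(Structurally, K here is isomorphic to Z_2 x Z_4.)

Yes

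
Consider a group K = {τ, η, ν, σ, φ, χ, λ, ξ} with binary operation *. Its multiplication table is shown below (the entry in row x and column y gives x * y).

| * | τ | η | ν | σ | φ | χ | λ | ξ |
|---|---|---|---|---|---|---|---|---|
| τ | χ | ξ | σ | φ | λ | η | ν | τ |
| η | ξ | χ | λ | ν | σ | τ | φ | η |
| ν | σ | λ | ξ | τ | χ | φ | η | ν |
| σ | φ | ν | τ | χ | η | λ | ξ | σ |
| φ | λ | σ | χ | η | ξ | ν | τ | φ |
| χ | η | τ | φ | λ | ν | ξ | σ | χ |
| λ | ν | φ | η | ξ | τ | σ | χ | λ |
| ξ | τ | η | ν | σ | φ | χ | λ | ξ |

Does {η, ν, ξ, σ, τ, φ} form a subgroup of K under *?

σ * σ = χ, which is not in {η, ν, ξ, σ, τ, φ}.
The subset is not closed under *, so it is not a subgroup.

No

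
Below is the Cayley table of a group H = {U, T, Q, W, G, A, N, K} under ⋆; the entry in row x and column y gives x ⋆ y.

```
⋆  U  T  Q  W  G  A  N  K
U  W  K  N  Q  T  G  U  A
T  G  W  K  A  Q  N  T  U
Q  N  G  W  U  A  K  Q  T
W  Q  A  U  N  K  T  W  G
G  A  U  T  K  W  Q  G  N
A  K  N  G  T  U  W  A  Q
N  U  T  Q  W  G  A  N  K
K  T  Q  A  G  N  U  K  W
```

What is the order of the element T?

The identity element is N (its row matches the header).
T^1 = T
T^2 = T ⋆ T = W
T^3 = W ⋆ T = A
T^4 = A ⋆ T = N
The first power of T equal to the identity is T^4, so ord(T) = 4.

4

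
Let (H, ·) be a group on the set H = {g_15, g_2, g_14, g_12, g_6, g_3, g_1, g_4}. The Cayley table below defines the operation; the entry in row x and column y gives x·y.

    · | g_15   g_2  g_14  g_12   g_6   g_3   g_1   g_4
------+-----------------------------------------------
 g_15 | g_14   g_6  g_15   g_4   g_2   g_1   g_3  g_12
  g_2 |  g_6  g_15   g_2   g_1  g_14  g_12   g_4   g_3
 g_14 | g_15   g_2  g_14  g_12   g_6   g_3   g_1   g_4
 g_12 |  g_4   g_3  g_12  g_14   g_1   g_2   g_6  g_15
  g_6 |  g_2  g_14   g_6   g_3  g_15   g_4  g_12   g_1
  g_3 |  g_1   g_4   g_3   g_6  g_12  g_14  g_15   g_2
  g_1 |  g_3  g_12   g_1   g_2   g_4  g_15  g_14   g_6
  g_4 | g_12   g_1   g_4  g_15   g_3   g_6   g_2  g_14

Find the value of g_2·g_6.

g_14

Read row g_2, column g_6: g_2·g_6 = g_14.
(Structurally, H here is isomorphic to the dihedral group D_4.)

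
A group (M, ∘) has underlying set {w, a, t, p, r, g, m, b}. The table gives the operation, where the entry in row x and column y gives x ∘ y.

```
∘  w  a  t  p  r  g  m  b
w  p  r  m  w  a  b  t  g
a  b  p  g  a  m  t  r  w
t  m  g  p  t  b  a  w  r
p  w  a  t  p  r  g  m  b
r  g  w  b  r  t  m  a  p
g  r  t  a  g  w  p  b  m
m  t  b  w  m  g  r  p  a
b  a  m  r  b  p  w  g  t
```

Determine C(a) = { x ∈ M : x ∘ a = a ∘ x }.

Compare row a with column a entry by entry.
t ∘ a = g = a ∘ t, so t commutes with a.
r ∘ a = w but a ∘ r = m, so r does not.
Collecting the elements that commute with a: C(a) = {a, g, p, t}.
(Structurally, M here is isomorphic to the dihedral group D_4.)

{a, g, p, t}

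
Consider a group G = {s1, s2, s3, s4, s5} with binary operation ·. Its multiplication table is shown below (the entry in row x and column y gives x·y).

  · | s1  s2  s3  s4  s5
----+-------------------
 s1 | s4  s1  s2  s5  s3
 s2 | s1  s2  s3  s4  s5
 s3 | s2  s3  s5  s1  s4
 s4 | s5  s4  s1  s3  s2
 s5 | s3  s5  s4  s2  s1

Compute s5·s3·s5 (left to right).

s2

s5·s3 = s4
s4·s5 = s2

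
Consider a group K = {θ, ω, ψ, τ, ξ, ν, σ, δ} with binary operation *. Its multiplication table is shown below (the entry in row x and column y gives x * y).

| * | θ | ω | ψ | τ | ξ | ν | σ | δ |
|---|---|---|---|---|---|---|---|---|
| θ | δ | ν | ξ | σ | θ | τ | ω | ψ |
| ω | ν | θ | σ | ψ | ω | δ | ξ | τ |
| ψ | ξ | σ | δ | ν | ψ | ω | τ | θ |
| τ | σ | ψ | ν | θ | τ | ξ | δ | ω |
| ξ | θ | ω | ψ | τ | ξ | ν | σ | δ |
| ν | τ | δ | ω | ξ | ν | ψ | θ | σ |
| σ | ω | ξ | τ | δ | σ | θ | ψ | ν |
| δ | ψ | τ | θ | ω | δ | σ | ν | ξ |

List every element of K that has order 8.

{ν, σ, τ, ω}

Identity is ξ. Compute the order of each non-identity element by repeated multiplication:
  θ: θ → δ → ψ → ξ  (order 4)
  ω: ω → θ → ν → δ → τ → ψ → σ → ξ  (order 8)
  ψ: ψ → δ → θ → ξ  (order 4)
  τ: τ → θ → σ → δ → ω → ψ → ν → ξ  (order 8)
  ν: ν → ψ → ω → δ → σ → θ → τ → ξ  (order 8)
  σ: σ → ψ → τ → δ → ν → θ → ω → ξ  (order 8)
  δ: δ → ξ  (order 2)
Elements of order 8: {ν, σ, τ, ω}.
(Structurally, K here is isomorphic to the cyclic group Z_8.)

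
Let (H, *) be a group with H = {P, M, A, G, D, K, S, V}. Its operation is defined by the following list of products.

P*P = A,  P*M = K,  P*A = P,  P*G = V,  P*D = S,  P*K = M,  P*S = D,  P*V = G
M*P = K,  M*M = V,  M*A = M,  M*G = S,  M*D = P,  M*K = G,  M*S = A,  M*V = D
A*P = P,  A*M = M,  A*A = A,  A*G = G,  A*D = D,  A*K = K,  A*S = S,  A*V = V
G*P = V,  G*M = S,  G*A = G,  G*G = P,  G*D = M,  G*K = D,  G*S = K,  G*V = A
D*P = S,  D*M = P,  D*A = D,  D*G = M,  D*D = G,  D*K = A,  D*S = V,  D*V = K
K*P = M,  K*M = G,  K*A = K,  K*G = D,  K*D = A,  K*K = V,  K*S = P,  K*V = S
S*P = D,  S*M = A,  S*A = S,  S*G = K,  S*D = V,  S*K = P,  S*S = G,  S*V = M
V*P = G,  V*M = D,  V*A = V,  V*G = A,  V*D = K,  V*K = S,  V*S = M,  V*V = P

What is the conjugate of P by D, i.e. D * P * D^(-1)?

P

The identity is A. In row D, the entry A sits in column K, so D^(-1) = K.
D * P = S
S * K = P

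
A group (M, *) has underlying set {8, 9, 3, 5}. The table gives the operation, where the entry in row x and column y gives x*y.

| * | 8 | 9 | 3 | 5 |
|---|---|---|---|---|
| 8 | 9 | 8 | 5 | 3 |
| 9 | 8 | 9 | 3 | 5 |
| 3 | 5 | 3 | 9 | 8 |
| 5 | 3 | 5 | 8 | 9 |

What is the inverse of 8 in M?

8

First locate the identity: row 9 matches the header, so 9 is the identity.
Scan row 8 for 9: 8*8 = 9. Hence 8^(-1) = 8.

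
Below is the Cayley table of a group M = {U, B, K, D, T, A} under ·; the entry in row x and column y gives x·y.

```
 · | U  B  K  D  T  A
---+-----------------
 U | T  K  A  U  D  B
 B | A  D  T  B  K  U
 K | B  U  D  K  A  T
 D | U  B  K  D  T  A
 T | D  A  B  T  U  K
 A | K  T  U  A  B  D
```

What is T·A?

K

Read row T, column A: T·A = K.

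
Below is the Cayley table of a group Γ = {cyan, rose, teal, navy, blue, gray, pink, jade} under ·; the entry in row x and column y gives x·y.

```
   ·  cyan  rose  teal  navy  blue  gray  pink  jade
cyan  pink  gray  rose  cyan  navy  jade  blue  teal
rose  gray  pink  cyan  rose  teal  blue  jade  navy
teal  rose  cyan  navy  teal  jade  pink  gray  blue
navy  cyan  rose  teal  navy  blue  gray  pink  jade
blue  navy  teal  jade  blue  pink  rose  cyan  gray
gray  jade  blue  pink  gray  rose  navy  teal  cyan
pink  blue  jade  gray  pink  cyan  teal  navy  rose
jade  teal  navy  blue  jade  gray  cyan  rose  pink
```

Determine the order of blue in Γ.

The identity element is navy (its row matches the header).
blue^1 = blue
blue^2 = blue·blue = pink
blue^3 = pink·blue = cyan
blue^4 = cyan·blue = navy
The first power of blue equal to the identity is blue^4, so ord(blue) = 4.

4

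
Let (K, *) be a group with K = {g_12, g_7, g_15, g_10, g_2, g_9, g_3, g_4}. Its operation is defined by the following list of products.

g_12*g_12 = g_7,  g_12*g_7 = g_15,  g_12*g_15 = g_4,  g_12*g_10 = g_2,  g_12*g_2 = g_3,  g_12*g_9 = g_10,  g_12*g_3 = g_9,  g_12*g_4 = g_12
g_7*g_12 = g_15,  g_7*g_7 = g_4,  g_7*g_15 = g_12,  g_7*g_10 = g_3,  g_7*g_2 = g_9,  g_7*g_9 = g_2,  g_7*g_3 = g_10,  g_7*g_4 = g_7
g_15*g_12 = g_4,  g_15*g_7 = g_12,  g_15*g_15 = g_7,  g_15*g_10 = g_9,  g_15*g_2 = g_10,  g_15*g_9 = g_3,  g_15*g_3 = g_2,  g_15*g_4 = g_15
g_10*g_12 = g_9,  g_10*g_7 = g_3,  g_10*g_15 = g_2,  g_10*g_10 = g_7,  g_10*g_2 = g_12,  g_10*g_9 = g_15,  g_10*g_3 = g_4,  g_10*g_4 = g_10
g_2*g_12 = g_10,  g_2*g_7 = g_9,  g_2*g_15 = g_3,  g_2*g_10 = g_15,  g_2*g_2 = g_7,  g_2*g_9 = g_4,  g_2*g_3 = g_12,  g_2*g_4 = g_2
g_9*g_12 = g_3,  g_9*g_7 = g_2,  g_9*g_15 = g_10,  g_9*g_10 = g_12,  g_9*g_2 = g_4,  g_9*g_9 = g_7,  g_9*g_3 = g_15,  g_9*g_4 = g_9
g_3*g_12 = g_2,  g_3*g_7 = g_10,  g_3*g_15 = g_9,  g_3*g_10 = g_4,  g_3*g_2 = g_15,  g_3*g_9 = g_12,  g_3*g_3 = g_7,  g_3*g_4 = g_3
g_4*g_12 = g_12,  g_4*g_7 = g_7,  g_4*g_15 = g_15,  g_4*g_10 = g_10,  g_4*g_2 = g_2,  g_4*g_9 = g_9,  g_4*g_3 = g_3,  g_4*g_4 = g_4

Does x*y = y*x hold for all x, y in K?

g_15*g_10 = g_9 but g_10*g_15 = g_2.
Since g_15 and g_10 do not commute, K is not abelian.

No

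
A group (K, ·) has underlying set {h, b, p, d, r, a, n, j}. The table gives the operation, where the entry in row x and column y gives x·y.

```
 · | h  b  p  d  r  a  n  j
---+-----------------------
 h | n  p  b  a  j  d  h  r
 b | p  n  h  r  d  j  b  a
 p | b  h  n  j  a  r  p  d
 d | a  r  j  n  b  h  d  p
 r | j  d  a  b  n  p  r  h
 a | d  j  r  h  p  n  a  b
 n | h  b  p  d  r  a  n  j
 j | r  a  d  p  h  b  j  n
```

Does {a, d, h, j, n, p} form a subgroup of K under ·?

No

p·h = b, which is not in {a, d, h, j, n, p}.
The subset is not closed under ·, so it is not a subgroup.
(Structurally, K here is isomorphic to the elementary abelian group (Z_2)^3.)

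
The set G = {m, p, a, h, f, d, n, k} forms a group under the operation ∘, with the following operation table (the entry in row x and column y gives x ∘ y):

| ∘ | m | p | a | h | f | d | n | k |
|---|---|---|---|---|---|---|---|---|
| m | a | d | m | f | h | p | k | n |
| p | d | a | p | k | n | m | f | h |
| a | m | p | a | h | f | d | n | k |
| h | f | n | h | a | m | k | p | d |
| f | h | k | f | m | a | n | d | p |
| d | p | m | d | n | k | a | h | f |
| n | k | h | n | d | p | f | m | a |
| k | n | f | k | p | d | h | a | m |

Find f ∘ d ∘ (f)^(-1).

p

The identity is a. In row f, the entry a sits in column f, so f^(-1) = f.
f ∘ d = n
n ∘ f = p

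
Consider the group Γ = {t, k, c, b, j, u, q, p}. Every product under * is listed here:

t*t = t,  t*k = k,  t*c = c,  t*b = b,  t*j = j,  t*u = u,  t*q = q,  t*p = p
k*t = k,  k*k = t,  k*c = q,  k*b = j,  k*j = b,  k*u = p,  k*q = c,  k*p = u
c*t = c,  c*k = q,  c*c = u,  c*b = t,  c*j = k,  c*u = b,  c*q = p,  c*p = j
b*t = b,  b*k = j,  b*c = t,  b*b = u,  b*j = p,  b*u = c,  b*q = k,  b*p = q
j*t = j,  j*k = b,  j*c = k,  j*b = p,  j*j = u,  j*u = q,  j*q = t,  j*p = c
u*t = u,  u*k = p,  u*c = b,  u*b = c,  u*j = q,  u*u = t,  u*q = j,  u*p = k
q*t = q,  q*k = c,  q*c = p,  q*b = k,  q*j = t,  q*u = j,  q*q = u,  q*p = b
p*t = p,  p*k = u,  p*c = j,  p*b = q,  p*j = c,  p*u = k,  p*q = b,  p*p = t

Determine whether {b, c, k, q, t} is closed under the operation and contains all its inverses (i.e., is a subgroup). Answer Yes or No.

q * q = u, which is not in {b, c, k, q, t}.
The subset is not closed under *, so it is not a subgroup.

No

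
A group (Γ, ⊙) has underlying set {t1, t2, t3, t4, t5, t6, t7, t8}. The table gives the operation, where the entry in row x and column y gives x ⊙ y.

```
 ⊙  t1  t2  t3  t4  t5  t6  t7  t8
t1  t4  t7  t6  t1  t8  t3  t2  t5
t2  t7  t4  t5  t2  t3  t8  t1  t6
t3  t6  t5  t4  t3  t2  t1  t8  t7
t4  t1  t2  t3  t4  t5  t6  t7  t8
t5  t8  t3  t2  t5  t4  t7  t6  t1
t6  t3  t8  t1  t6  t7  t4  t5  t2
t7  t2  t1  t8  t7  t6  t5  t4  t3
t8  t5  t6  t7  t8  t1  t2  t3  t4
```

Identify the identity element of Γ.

t4

The identity e satisfies e ⊙ x = x for all x, so its row in the table reproduces the column headers.
Row t4 reads: t1, t2, t3, t4, t5, t6, t7, t8 — exactly the header order. So t4 is the identity.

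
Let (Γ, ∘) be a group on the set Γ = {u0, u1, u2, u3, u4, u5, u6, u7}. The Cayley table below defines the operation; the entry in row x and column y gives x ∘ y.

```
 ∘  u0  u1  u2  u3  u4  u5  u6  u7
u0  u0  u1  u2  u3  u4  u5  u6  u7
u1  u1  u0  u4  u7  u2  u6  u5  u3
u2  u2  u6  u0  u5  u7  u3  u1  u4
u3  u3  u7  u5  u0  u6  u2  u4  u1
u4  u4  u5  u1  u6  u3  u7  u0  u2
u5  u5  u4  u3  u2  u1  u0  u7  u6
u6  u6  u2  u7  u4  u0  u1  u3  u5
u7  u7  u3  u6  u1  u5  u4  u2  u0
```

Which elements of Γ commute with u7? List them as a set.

Compare row u7 with column u7 entry by entry.
u1 ∘ u7 = u3 = u7 ∘ u1, so u1 commutes with u7.
u2 ∘ u7 = u4 but u7 ∘ u2 = u6, so u2 does not.
Collecting the elements that commute with u7: C(u7) = {u0, u1, u3, u7}.
(Structurally, Γ here is isomorphic to the dihedral group D_4.)

{u0, u1, u3, u7}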